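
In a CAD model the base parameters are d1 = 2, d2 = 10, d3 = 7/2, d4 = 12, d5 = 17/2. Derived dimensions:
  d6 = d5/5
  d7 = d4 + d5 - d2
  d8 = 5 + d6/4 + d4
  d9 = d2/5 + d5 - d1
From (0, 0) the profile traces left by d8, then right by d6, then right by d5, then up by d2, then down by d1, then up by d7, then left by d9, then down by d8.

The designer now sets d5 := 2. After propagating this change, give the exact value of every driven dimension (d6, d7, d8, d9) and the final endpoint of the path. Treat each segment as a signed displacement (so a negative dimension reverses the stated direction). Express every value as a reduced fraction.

Apply edit: d5 := 2
  d6 = d5/5 = 2/5
  d7 = d4 + d5 - d2 = 4
  d8 = 5 + d6/4 + d4 = 171/10
  d9 = d2/5 + d5 - d1 = 2
Walk from origin (0, 0):
  seg 1: left by d8 = 171/10 → (-171/10, 0)
  seg 2: right by d6 = 2/5 → (-167/10, 0)
  seg 3: right by d5 = 2 → (-147/10, 0)
  seg 4: up by d2 = 10 → (-147/10, 10)
  seg 5: down by d1 = 2 → (-147/10, 8)
  seg 6: up by d7 = 4 → (-147/10, 12)
  seg 7: left by d9 = 2 → (-167/10, 12)
  seg 8: down by d8 = 171/10 → (-167/10, -51/10)

d6 = 2/5
d7 = 4
d8 = 171/10
d9 = 2
endpoint = (-167/10, -51/10)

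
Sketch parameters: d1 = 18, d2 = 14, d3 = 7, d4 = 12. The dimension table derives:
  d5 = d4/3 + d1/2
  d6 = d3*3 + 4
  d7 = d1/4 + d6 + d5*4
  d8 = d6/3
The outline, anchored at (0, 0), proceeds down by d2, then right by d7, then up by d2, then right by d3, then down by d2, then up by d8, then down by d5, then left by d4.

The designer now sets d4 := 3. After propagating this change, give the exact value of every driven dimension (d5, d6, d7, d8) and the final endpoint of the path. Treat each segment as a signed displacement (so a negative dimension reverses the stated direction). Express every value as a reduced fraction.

d5 = 10
d6 = 25
d7 = 139/2
d8 = 25/3
endpoint = (147/2, -47/3)

Apply edit: d4 := 3
  d5 = d4/3 + d1/2 = 10
  d6 = d3*3 + 4 = 25
  d7 = d1/4 + d6 + d5*4 = 139/2
  d8 = d6/3 = 25/3
Walk from origin (0, 0):
  seg 1: down by d2 = 14 → (0, -14)
  seg 2: right by d7 = 139/2 → (139/2, -14)
  seg 3: up by d2 = 14 → (139/2, 0)
  seg 4: right by d3 = 7 → (153/2, 0)
  seg 5: down by d2 = 14 → (153/2, -14)
  seg 6: up by d8 = 25/3 → (153/2, -17/3)
  seg 7: down by d5 = 10 → (153/2, -47/3)
  seg 8: left by d4 = 3 → (147/2, -47/3)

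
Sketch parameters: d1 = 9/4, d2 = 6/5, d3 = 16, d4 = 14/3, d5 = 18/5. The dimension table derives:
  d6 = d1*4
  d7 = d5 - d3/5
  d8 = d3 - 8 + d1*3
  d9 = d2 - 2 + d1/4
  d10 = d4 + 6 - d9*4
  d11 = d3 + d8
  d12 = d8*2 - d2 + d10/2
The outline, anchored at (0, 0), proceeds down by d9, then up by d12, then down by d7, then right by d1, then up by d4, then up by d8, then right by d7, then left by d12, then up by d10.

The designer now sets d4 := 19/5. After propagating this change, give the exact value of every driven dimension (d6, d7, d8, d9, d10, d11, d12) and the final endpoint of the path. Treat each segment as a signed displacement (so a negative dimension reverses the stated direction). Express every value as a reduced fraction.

Apply edit: d4 := 19/5
  d6 = d1*4 = 9
  d7 = d5 - d3/5 = 2/5
  d8 = d3 - 8 + d1*3 = 59/4
  d9 = d2 - 2 + d1/4 = -19/80
  d10 = d4 + 6 - d9*4 = 43/4
  d11 = d3 + d8 = 123/4
  d12 = d8*2 - d2 + d10/2 = 1347/40
Walk from origin (0, 0):
  seg 1: down by d9 = -19/80 → (0, 19/80)
  seg 2: up by d12 = 1347/40 → (0, 2713/80)
  seg 3: down by d7 = 2/5 → (0, 2681/80)
  seg 4: right by d1 = 9/4 → (9/4, 2681/80)
  seg 5: up by d4 = 19/5 → (9/4, 597/16)
  seg 6: up by d8 = 59/4 → (9/4, 833/16)
  seg 7: right by d7 = 2/5 → (53/20, 833/16)
  seg 8: left by d12 = 1347/40 → (-1241/40, 833/16)
  seg 9: up by d10 = 43/4 → (-1241/40, 1005/16)

d6 = 9
d7 = 2/5
d8 = 59/4
d9 = -19/80
d10 = 43/4
d11 = 123/4
d12 = 1347/40
endpoint = (-1241/40, 1005/16)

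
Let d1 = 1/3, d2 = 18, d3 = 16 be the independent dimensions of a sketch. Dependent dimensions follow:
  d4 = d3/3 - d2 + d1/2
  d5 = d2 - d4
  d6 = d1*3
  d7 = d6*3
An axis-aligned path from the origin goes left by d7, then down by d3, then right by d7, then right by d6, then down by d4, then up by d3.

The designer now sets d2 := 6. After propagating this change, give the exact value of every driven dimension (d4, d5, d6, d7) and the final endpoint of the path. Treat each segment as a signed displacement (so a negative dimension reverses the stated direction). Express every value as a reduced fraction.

Apply edit: d2 := 6
  d4 = d3/3 - d2 + d1/2 = -1/2
  d5 = d2 - d4 = 13/2
  d6 = d1*3 = 1
  d7 = d6*3 = 3
Walk from origin (0, 0):
  seg 1: left by d7 = 3 → (-3, 0)
  seg 2: down by d3 = 16 → (-3, -16)
  seg 3: right by d7 = 3 → (0, -16)
  seg 4: right by d6 = 1 → (1, -16)
  seg 5: down by d4 = -1/2 → (1, -31/2)
  seg 6: up by d3 = 16 → (1, 1/2)

d4 = -1/2
d5 = 13/2
d6 = 1
d7 = 3
endpoint = (1, 1/2)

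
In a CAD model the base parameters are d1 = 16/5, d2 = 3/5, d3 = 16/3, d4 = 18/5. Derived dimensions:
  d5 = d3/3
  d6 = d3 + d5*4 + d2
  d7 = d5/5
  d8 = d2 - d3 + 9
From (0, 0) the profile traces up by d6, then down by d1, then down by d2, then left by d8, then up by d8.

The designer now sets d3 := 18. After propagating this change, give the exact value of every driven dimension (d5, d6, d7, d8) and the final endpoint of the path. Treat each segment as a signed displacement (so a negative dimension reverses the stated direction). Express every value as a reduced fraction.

Apply edit: d3 := 18
  d5 = d3/3 = 6
  d6 = d3 + d5*4 + d2 = 213/5
  d7 = d5/5 = 6/5
  d8 = d2 - d3 + 9 = -42/5
Walk from origin (0, 0):
  seg 1: up by d6 = 213/5 → (0, 213/5)
  seg 2: down by d1 = 16/5 → (0, 197/5)
  seg 3: down by d2 = 3/5 → (0, 194/5)
  seg 4: left by d8 = -42/5 → (42/5, 194/5)
  seg 5: up by d8 = -42/5 → (42/5, 152/5)

d5 = 6
d6 = 213/5
d7 = 6/5
d8 = -42/5
endpoint = (42/5, 152/5)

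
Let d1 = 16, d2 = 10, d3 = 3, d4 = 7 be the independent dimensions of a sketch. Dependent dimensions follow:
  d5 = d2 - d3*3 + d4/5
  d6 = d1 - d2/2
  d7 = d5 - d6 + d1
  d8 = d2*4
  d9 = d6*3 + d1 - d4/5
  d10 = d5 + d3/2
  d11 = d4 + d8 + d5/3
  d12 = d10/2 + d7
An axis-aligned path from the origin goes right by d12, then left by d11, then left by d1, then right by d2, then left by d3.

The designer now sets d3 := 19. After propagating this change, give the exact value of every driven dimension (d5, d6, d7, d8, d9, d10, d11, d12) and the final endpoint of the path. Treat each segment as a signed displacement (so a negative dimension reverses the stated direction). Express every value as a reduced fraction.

Apply edit: d3 := 19
  d5 = d2 - d3*3 + d4/5 = -228/5
  d6 = d1 - d2/2 = 11
  d7 = d5 - d6 + d1 = -203/5
  d8 = d2*4 = 40
  d9 = d6*3 + d1 - d4/5 = 238/5
  d10 = d5 + d3/2 = -361/10
  d11 = d4 + d8 + d5/3 = 159/5
  d12 = d10/2 + d7 = -1173/20
Walk from origin (0, 0):
  seg 1: right by d12 = -1173/20 → (-1173/20, 0)
  seg 2: left by d11 = 159/5 → (-1809/20, 0)
  seg 3: left by d1 = 16 → (-2129/20, 0)
  seg 4: right by d2 = 10 → (-1929/20, 0)
  seg 5: left by d3 = 19 → (-2309/20, 0)

d5 = -228/5
d6 = 11
d7 = -203/5
d8 = 40
d9 = 238/5
d10 = -361/10
d11 = 159/5
d12 = -1173/20
endpoint = (-2309/20, 0)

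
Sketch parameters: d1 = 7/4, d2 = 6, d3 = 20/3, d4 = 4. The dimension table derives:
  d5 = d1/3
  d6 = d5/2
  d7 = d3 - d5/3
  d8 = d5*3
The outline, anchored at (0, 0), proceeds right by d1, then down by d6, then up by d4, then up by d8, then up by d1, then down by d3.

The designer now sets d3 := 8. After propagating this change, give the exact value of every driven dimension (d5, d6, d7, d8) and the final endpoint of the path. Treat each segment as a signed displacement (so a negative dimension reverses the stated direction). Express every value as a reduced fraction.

d5 = 7/12
d6 = 7/24
d7 = 281/36
d8 = 7/4
endpoint = (7/4, -19/24)

Apply edit: d3 := 8
  d5 = d1/3 = 7/12
  d6 = d5/2 = 7/24
  d7 = d3 - d5/3 = 281/36
  d8 = d5*3 = 7/4
Walk from origin (0, 0):
  seg 1: right by d1 = 7/4 → (7/4, 0)
  seg 2: down by d6 = 7/24 → (7/4, -7/24)
  seg 3: up by d4 = 4 → (7/4, 89/24)
  seg 4: up by d8 = 7/4 → (7/4, 131/24)
  seg 5: up by d1 = 7/4 → (7/4, 173/24)
  seg 6: down by d3 = 8 → (7/4, -19/24)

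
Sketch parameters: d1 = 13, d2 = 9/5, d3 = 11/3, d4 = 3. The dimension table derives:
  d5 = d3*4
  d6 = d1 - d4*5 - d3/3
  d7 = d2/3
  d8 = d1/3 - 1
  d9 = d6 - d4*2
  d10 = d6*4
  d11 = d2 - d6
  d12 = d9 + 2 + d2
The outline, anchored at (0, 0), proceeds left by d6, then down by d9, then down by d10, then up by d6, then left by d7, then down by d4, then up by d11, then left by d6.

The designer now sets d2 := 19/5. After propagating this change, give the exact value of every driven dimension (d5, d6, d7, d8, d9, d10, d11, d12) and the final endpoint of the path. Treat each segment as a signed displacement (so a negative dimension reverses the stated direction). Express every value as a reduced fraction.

d5 = 44/3
d6 = -29/9
d7 = 19/15
d8 = 10/3
d9 = -83/9
d10 = -116/9
d11 = 316/45
d12 = -154/45
endpoint = (233/45, 1031/45)

Apply edit: d2 := 19/5
  d5 = d3*4 = 44/3
  d6 = d1 - d4*5 - d3/3 = -29/9
  d7 = d2/3 = 19/15
  d8 = d1/3 - 1 = 10/3
  d9 = d6 - d4*2 = -83/9
  d10 = d6*4 = -116/9
  d11 = d2 - d6 = 316/45
  d12 = d9 + 2 + d2 = -154/45
Walk from origin (0, 0):
  seg 1: left by d6 = -29/9 → (29/9, 0)
  seg 2: down by d9 = -83/9 → (29/9, 83/9)
  seg 3: down by d10 = -116/9 → (29/9, 199/9)
  seg 4: up by d6 = -29/9 → (29/9, 170/9)
  seg 5: left by d7 = 19/15 → (88/45, 170/9)
  seg 6: down by d4 = 3 → (88/45, 143/9)
  seg 7: up by d11 = 316/45 → (88/45, 1031/45)
  seg 8: left by d6 = -29/9 → (233/45, 1031/45)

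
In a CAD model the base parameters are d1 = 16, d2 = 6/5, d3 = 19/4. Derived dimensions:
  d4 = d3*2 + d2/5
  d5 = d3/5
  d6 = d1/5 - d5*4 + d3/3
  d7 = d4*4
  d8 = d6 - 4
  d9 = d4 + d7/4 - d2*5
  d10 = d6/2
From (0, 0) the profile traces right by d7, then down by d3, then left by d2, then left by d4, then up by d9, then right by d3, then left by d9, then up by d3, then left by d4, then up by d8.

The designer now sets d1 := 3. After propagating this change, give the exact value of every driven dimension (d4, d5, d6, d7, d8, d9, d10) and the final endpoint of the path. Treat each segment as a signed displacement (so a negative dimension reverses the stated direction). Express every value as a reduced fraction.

d4 = 487/50
d5 = 19/20
d6 = -97/60
d7 = 974/25
d8 = -337/60
d9 = 337/25
d10 = -97/120
endpoint = (191/20, 2359/300)

Apply edit: d1 := 3
  d4 = d3*2 + d2/5 = 487/50
  d5 = d3/5 = 19/20
  d6 = d1/5 - d5*4 + d3/3 = -97/60
  d7 = d4*4 = 974/25
  d8 = d6 - 4 = -337/60
  d9 = d4 + d7/4 - d2*5 = 337/25
  d10 = d6/2 = -97/120
Walk from origin (0, 0):
  seg 1: right by d7 = 974/25 → (974/25, 0)
  seg 2: down by d3 = 19/4 → (974/25, -19/4)
  seg 3: left by d2 = 6/5 → (944/25, -19/4)
  seg 4: left by d4 = 487/50 → (1401/50, -19/4)
  seg 5: up by d9 = 337/25 → (1401/50, 873/100)
  seg 6: right by d3 = 19/4 → (3277/100, 873/100)
  seg 7: left by d9 = 337/25 → (1929/100, 873/100)
  seg 8: up by d3 = 19/4 → (1929/100, 337/25)
  seg 9: left by d4 = 487/50 → (191/20, 337/25)
  seg 10: up by d8 = -337/60 → (191/20, 2359/300)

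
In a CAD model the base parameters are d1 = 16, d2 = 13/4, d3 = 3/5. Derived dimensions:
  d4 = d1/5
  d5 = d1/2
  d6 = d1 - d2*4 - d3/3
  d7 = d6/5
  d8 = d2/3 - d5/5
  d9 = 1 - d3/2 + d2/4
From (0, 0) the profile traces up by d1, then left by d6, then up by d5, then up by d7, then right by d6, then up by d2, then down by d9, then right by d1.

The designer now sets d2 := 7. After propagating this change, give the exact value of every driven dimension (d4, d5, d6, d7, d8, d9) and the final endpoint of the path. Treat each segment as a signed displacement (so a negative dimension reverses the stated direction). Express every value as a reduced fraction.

Apply edit: d2 := 7
  d4 = d1/5 = 16/5
  d5 = d1/2 = 8
  d6 = d1 - d2*4 - d3/3 = -61/5
  d7 = d6/5 = -61/25
  d8 = d2/3 - d5/5 = 11/15
  d9 = 1 - d3/2 + d2/4 = 49/20
Walk from origin (0, 0):
  seg 1: up by d1 = 16 → (0, 16)
  seg 2: left by d6 = -61/5 → (61/5, 16)
  seg 3: up by d5 = 8 → (61/5, 24)
  seg 4: up by d7 = -61/25 → (61/5, 539/25)
  seg 5: right by d6 = -61/5 → (0, 539/25)
  seg 6: up by d2 = 7 → (0, 714/25)
  seg 7: down by d9 = 49/20 → (0, 2611/100)
  seg 8: right by d1 = 16 → (16, 2611/100)

d4 = 16/5
d5 = 8
d6 = -61/5
d7 = -61/25
d8 = 11/15
d9 = 49/20
endpoint = (16, 2611/100)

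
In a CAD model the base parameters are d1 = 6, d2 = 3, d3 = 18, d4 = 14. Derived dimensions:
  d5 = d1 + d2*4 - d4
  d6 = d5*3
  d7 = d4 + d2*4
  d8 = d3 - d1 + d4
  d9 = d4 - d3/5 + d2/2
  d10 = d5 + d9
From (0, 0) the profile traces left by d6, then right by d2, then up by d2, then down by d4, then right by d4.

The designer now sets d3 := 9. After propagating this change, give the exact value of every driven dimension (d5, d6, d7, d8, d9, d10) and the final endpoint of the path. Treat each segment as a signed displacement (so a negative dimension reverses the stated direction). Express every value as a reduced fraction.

d5 = 4
d6 = 12
d7 = 26
d8 = 17
d9 = 137/10
d10 = 177/10
endpoint = (5, -11)

Apply edit: d3 := 9
  d5 = d1 + d2*4 - d4 = 4
  d6 = d5*3 = 12
  d7 = d4 + d2*4 = 26
  d8 = d3 - d1 + d4 = 17
  d9 = d4 - d3/5 + d2/2 = 137/10
  d10 = d5 + d9 = 177/10
Walk from origin (0, 0):
  seg 1: left by d6 = 12 → (-12, 0)
  seg 2: right by d2 = 3 → (-9, 0)
  seg 3: up by d2 = 3 → (-9, 3)
  seg 4: down by d4 = 14 → (-9, -11)
  seg 5: right by d4 = 14 → (5, -11)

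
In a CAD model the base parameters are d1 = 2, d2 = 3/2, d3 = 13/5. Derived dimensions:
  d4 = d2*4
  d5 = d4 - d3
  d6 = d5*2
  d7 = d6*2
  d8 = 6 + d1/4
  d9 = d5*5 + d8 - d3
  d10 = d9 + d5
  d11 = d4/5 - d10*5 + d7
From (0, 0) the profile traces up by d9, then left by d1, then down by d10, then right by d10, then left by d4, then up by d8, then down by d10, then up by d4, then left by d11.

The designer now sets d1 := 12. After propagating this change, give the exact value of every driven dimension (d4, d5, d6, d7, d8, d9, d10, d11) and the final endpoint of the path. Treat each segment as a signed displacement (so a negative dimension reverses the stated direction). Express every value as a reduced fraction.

d4 = 6
d5 = 17/5
d6 = 34/5
d7 = 68/5
d8 = 9
d9 = 117/5
d10 = 134/5
d11 = -596/5
endpoint = (128, -76/5)

Apply edit: d1 := 12
  d4 = d2*4 = 6
  d5 = d4 - d3 = 17/5
  d6 = d5*2 = 34/5
  d7 = d6*2 = 68/5
  d8 = 6 + d1/4 = 9
  d9 = d5*5 + d8 - d3 = 117/5
  d10 = d9 + d5 = 134/5
  d11 = d4/5 - d10*5 + d7 = -596/5
Walk from origin (0, 0):
  seg 1: up by d9 = 117/5 → (0, 117/5)
  seg 2: left by d1 = 12 → (-12, 117/5)
  seg 3: down by d10 = 134/5 → (-12, -17/5)
  seg 4: right by d10 = 134/5 → (74/5, -17/5)
  seg 5: left by d4 = 6 → (44/5, -17/5)
  seg 6: up by d8 = 9 → (44/5, 28/5)
  seg 7: down by d10 = 134/5 → (44/5, -106/5)
  seg 8: up by d4 = 6 → (44/5, -76/5)
  seg 9: left by d11 = -596/5 → (128, -76/5)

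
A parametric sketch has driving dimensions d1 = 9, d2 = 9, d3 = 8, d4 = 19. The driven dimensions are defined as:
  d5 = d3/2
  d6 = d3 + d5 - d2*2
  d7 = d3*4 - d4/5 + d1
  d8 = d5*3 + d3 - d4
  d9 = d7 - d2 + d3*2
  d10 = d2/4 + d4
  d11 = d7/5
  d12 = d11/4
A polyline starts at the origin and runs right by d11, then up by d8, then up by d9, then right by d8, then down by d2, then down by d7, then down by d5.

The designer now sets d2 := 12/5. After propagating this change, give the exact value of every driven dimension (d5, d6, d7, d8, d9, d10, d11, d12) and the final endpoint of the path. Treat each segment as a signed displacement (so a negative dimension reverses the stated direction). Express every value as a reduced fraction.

Apply edit: d2 := 12/5
  d5 = d3/2 = 4
  d6 = d3 + d5 - d2*2 = 36/5
  d7 = d3*4 - d4/5 + d1 = 186/5
  d8 = d5*3 + d3 - d4 = 1
  d9 = d7 - d2 + d3*2 = 254/5
  d10 = d2/4 + d4 = 98/5
  d11 = d7/5 = 186/25
  d12 = d11/4 = 93/50
Walk from origin (0, 0):
  seg 1: right by d11 = 186/25 → (186/25, 0)
  seg 2: up by d8 = 1 → (186/25, 1)
  seg 3: up by d9 = 254/5 → (186/25, 259/5)
  seg 4: right by d8 = 1 → (211/25, 259/5)
  seg 5: down by d2 = 12/5 → (211/25, 247/5)
  seg 6: down by d7 = 186/5 → (211/25, 61/5)
  seg 7: down by d5 = 4 → (211/25, 41/5)

d5 = 4
d6 = 36/5
d7 = 186/5
d8 = 1
d9 = 254/5
d10 = 98/5
d11 = 186/25
d12 = 93/50
endpoint = (211/25, 41/5)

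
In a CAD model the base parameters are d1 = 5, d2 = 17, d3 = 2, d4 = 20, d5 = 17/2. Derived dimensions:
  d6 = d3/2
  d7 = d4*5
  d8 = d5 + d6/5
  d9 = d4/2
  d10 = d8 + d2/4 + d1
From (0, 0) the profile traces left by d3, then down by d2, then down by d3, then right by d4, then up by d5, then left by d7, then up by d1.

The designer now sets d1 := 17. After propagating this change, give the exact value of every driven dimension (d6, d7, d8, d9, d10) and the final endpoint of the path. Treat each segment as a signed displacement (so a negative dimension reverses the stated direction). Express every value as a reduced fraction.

d6 = 1
d7 = 100
d8 = 87/10
d9 = 10
d10 = 599/20
endpoint = (-82, 13/2)

Apply edit: d1 := 17
  d6 = d3/2 = 1
  d7 = d4*5 = 100
  d8 = d5 + d6/5 = 87/10
  d9 = d4/2 = 10
  d10 = d8 + d2/4 + d1 = 599/20
Walk from origin (0, 0):
  seg 1: left by d3 = 2 → (-2, 0)
  seg 2: down by d2 = 17 → (-2, -17)
  seg 3: down by d3 = 2 → (-2, -19)
  seg 4: right by d4 = 20 → (18, -19)
  seg 5: up by d5 = 17/2 → (18, -21/2)
  seg 6: left by d7 = 100 → (-82, -21/2)
  seg 7: up by d1 = 17 → (-82, 13/2)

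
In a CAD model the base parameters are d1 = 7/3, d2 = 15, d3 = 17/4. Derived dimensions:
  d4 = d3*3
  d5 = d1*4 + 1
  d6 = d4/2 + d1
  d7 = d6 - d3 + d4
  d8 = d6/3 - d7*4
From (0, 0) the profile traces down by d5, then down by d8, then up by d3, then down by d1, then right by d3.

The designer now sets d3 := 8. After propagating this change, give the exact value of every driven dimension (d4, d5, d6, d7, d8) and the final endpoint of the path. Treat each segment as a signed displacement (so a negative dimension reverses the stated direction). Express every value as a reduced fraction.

Apply edit: d3 := 8
  d4 = d3*3 = 24
  d5 = d1*4 + 1 = 31/3
  d6 = d4/2 + d1 = 43/3
  d7 = d6 - d3 + d4 = 91/3
  d8 = d6/3 - d7*4 = -1049/9
Walk from origin (0, 0):
  seg 1: down by d5 = 31/3 → (0, -31/3)
  seg 2: down by d8 = -1049/9 → (0, 956/9)
  seg 3: up by d3 = 8 → (0, 1028/9)
  seg 4: down by d1 = 7/3 → (0, 1007/9)
  seg 5: right by d3 = 8 → (8, 1007/9)

d4 = 24
d5 = 31/3
d6 = 43/3
d7 = 91/3
d8 = -1049/9
endpoint = (8, 1007/9)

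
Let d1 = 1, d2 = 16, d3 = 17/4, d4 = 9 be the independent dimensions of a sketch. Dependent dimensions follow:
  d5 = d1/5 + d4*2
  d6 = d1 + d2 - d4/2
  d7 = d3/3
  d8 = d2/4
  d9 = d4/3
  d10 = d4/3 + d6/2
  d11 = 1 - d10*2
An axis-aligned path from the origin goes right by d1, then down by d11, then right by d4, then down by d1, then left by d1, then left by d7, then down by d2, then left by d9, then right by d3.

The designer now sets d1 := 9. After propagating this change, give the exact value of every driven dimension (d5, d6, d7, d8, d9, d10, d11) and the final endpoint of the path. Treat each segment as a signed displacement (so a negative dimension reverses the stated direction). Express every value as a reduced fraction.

d5 = 99/5
d6 = 41/2
d7 = 17/12
d8 = 4
d9 = 3
d10 = 53/4
d11 = -51/2
endpoint = (53/6, 1/2)

Apply edit: d1 := 9
  d5 = d1/5 + d4*2 = 99/5
  d6 = d1 + d2 - d4/2 = 41/2
  d7 = d3/3 = 17/12
  d8 = d2/4 = 4
  d9 = d4/3 = 3
  d10 = d4/3 + d6/2 = 53/4
  d11 = 1 - d10*2 = -51/2
Walk from origin (0, 0):
  seg 1: right by d1 = 9 → (9, 0)
  seg 2: down by d11 = -51/2 → (9, 51/2)
  seg 3: right by d4 = 9 → (18, 51/2)
  seg 4: down by d1 = 9 → (18, 33/2)
  seg 5: left by d1 = 9 → (9, 33/2)
  seg 6: left by d7 = 17/12 → (91/12, 33/2)
  seg 7: down by d2 = 16 → (91/12, 1/2)
  seg 8: left by d9 = 3 → (55/12, 1/2)
  seg 9: right by d3 = 17/4 → (53/6, 1/2)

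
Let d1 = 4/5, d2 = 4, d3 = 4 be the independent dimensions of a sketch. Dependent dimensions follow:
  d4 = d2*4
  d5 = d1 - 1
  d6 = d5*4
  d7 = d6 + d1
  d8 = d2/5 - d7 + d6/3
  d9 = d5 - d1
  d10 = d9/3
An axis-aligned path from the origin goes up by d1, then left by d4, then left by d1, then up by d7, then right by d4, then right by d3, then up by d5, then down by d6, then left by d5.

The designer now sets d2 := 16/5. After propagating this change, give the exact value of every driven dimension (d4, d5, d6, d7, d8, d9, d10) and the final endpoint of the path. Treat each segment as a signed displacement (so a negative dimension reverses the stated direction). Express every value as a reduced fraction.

Apply edit: d2 := 16/5
  d4 = d2*4 = 64/5
  d5 = d1 - 1 = -1/5
  d6 = d5*4 = -4/5
  d7 = d6 + d1 = 0
  d8 = d2/5 - d7 + d6/3 = 28/75
  d9 = d5 - d1 = -1
  d10 = d9/3 = -1/3
Walk from origin (0, 0):
  seg 1: up by d1 = 4/5 → (0, 4/5)
  seg 2: left by d4 = 64/5 → (-64/5, 4/5)
  seg 3: left by d1 = 4/5 → (-68/5, 4/5)
  seg 4: up by d7 = 0 → (-68/5, 4/5)
  seg 5: right by d4 = 64/5 → (-4/5, 4/5)
  seg 6: right by d3 = 4 → (16/5, 4/5)
  seg 7: up by d5 = -1/5 → (16/5, 3/5)
  seg 8: down by d6 = -4/5 → (16/5, 7/5)
  seg 9: left by d5 = -1/5 → (17/5, 7/5)

d4 = 64/5
d5 = -1/5
d6 = -4/5
d7 = 0
d8 = 28/75
d9 = -1
d10 = -1/3
endpoint = (17/5, 7/5)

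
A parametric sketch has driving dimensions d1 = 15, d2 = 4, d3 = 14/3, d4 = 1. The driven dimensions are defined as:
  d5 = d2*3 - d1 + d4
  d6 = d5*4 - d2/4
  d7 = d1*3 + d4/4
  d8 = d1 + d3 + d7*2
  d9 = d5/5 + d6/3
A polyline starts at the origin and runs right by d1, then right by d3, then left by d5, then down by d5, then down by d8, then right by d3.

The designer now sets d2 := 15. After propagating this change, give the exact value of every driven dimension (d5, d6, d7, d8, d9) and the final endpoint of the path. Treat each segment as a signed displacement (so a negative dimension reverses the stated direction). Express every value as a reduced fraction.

d5 = 31
d6 = 481/4
d7 = 181/4
d8 = 661/6
d9 = 2777/60
endpoint = (-20/3, -847/6)

Apply edit: d2 := 15
  d5 = d2*3 - d1 + d4 = 31
  d6 = d5*4 - d2/4 = 481/4
  d7 = d1*3 + d4/4 = 181/4
  d8 = d1 + d3 + d7*2 = 661/6
  d9 = d5/5 + d6/3 = 2777/60
Walk from origin (0, 0):
  seg 1: right by d1 = 15 → (15, 0)
  seg 2: right by d3 = 14/3 → (59/3, 0)
  seg 3: left by d5 = 31 → (-34/3, 0)
  seg 4: down by d5 = 31 → (-34/3, -31)
  seg 5: down by d8 = 661/6 → (-34/3, -847/6)
  seg 6: right by d3 = 14/3 → (-20/3, -847/6)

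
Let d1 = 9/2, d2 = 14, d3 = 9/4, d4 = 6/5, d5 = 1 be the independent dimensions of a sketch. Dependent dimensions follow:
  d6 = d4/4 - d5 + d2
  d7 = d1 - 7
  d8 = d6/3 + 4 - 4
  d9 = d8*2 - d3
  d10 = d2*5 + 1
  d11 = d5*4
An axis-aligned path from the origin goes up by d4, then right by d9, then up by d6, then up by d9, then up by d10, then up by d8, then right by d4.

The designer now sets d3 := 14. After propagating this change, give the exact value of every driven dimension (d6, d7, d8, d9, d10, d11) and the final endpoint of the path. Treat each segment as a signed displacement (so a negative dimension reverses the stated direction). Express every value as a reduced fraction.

Apply edit: d3 := 14
  d6 = d4/4 - d5 + d2 = 133/10
  d7 = d1 - 7 = -5/2
  d8 = d6/3 + 4 - 4 = 133/30
  d9 = d8*2 - d3 = -77/15
  d10 = d2*5 + 1 = 71
  d11 = d5*4 = 4
Walk from origin (0, 0):
  seg 1: up by d4 = 6/5 → (0, 6/5)
  seg 2: right by d9 = -77/15 → (-77/15, 6/5)
  seg 3: up by d6 = 133/10 → (-77/15, 29/2)
  seg 4: up by d9 = -77/15 → (-77/15, 281/30)
  seg 5: up by d10 = 71 → (-77/15, 2411/30)
  seg 6: up by d8 = 133/30 → (-77/15, 424/5)
  seg 7: right by d4 = 6/5 → (-59/15, 424/5)

d6 = 133/10
d7 = -5/2
d8 = 133/30
d9 = -77/15
d10 = 71
d11 = 4
endpoint = (-59/15, 424/5)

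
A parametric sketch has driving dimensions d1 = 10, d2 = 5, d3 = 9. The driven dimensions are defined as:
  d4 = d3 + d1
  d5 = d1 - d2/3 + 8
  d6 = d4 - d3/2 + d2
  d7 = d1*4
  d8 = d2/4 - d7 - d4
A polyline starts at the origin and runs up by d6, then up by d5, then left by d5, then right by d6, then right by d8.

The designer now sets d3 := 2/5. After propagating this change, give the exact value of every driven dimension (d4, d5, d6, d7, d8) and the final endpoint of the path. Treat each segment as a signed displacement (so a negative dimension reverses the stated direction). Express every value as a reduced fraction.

Apply edit: d3 := 2/5
  d4 = d3 + d1 = 52/5
  d5 = d1 - d2/3 + 8 = 49/3
  d6 = d4 - d3/2 + d2 = 76/5
  d7 = d1*4 = 40
  d8 = d2/4 - d7 - d4 = -983/20
Walk from origin (0, 0):
  seg 1: up by d6 = 76/5 → (0, 76/5)
  seg 2: up by d5 = 49/3 → (0, 473/15)
  seg 3: left by d5 = 49/3 → (-49/3, 473/15)
  seg 4: right by d6 = 76/5 → (-17/15, 473/15)
  seg 5: right by d8 = -983/20 → (-3017/60, 473/15)

d4 = 52/5
d5 = 49/3
d6 = 76/5
d7 = 40
d8 = -983/20
endpoint = (-3017/60, 473/15)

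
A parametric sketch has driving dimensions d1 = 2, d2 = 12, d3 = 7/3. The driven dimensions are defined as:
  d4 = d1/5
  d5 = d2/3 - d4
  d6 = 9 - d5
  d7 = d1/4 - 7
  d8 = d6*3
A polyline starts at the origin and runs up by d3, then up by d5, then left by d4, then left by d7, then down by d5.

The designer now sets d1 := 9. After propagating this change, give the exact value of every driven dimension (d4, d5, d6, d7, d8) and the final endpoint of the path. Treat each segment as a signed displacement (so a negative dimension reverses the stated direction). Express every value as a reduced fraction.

Apply edit: d1 := 9
  d4 = d1/5 = 9/5
  d5 = d2/3 - d4 = 11/5
  d6 = 9 - d5 = 34/5
  d7 = d1/4 - 7 = -19/4
  d8 = d6*3 = 102/5
Walk from origin (0, 0):
  seg 1: up by d3 = 7/3 → (0, 7/3)
  seg 2: up by d5 = 11/5 → (0, 68/15)
  seg 3: left by d4 = 9/5 → (-9/5, 68/15)
  seg 4: left by d7 = -19/4 → (59/20, 68/15)
  seg 5: down by d5 = 11/5 → (59/20, 7/3)

d4 = 9/5
d5 = 11/5
d6 = 34/5
d7 = -19/4
d8 = 102/5
endpoint = (59/20, 7/3)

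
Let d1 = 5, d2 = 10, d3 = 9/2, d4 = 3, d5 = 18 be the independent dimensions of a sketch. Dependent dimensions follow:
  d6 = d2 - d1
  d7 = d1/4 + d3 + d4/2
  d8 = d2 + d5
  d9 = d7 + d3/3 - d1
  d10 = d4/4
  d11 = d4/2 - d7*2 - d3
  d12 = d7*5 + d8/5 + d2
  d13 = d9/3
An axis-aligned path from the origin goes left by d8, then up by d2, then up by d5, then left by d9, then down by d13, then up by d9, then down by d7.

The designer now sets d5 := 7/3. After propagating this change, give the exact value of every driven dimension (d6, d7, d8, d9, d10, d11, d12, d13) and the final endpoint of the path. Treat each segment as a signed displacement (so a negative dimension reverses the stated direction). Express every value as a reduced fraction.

Apply edit: d5 := 7/3
  d6 = d2 - d1 = 5
  d7 = d1/4 + d3 + d4/2 = 29/4
  d8 = d2 + d5 = 37/3
  d9 = d7 + d3/3 - d1 = 15/4
  d10 = d4/4 = 3/4
  d11 = d4/2 - d7*2 - d3 = -35/2
  d12 = d7*5 + d8/5 + d2 = 2923/60
  d13 = d9/3 = 5/4
Walk from origin (0, 0):
  seg 1: left by d8 = 37/3 → (-37/3, 0)
  seg 2: up by d2 = 10 → (-37/3, 10)
  seg 3: up by d5 = 7/3 → (-37/3, 37/3)
  seg 4: left by d9 = 15/4 → (-193/12, 37/3)
  seg 5: down by d13 = 5/4 → (-193/12, 133/12)
  seg 6: up by d9 = 15/4 → (-193/12, 89/6)
  seg 7: down by d7 = 29/4 → (-193/12, 91/12)

d6 = 5
d7 = 29/4
d8 = 37/3
d9 = 15/4
d10 = 3/4
d11 = -35/2
d12 = 2923/60
d13 = 5/4
endpoint = (-193/12, 91/12)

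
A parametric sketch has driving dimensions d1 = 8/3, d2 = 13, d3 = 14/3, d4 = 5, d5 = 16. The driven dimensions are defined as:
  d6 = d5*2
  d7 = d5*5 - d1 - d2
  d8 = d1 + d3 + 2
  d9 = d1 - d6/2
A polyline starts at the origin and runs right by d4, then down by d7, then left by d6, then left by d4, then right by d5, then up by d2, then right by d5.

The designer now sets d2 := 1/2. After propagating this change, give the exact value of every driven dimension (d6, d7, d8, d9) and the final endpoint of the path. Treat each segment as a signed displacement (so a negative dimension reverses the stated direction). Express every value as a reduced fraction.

Apply edit: d2 := 1/2
  d6 = d5*2 = 32
  d7 = d5*5 - d1 - d2 = 461/6
  d8 = d1 + d3 + 2 = 28/3
  d9 = d1 - d6/2 = -40/3
Walk from origin (0, 0):
  seg 1: right by d4 = 5 → (5, 0)
  seg 2: down by d7 = 461/6 → (5, -461/6)
  seg 3: left by d6 = 32 → (-27, -461/6)
  seg 4: left by d4 = 5 → (-32, -461/6)
  seg 5: right by d5 = 16 → (-16, -461/6)
  seg 6: up by d2 = 1/2 → (-16, -229/3)
  seg 7: right by d5 = 16 → (0, -229/3)

d6 = 32
d7 = 461/6
d8 = 28/3
d9 = -40/3
endpoint = (0, -229/3)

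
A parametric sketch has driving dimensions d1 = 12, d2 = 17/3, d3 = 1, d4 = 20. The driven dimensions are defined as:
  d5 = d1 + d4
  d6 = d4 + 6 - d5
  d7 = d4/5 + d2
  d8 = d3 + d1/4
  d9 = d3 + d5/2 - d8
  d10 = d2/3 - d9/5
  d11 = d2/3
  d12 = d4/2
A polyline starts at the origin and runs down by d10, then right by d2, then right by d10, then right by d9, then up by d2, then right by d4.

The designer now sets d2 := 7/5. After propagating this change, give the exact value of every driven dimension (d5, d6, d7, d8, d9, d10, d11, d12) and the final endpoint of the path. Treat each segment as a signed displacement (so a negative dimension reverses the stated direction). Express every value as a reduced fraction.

d5 = 32
d6 = -6
d7 = 27/5
d8 = 4
d9 = 13
d10 = -32/15
d11 = 7/15
d12 = 10
endpoint = (484/15, 53/15)

Apply edit: d2 := 7/5
  d5 = d1 + d4 = 32
  d6 = d4 + 6 - d5 = -6
  d7 = d4/5 + d2 = 27/5
  d8 = d3 + d1/4 = 4
  d9 = d3 + d5/2 - d8 = 13
  d10 = d2/3 - d9/5 = -32/15
  d11 = d2/3 = 7/15
  d12 = d4/2 = 10
Walk from origin (0, 0):
  seg 1: down by d10 = -32/15 → (0, 32/15)
  seg 2: right by d2 = 7/5 → (7/5, 32/15)
  seg 3: right by d10 = -32/15 → (-11/15, 32/15)
  seg 4: right by d9 = 13 → (184/15, 32/15)
  seg 5: up by d2 = 7/5 → (184/15, 53/15)
  seg 6: right by d4 = 20 → (484/15, 53/15)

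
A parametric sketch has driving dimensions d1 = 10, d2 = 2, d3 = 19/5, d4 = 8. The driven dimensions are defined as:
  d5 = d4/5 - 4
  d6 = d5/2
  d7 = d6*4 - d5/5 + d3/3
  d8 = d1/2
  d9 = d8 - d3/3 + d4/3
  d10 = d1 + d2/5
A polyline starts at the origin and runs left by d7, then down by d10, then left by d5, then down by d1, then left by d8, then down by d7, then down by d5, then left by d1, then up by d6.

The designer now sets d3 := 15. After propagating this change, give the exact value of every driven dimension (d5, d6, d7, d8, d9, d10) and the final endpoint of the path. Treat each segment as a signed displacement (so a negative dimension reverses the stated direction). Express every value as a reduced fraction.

d5 = -12/5
d6 = -6/5
d7 = 17/25
d8 = 5
d9 = 8/3
d10 = 52/5
endpoint = (-332/25, -497/25)

Apply edit: d3 := 15
  d5 = d4/5 - 4 = -12/5
  d6 = d5/2 = -6/5
  d7 = d6*4 - d5/5 + d3/3 = 17/25
  d8 = d1/2 = 5
  d9 = d8 - d3/3 + d4/3 = 8/3
  d10 = d1 + d2/5 = 52/5
Walk from origin (0, 0):
  seg 1: left by d7 = 17/25 → (-17/25, 0)
  seg 2: down by d10 = 52/5 → (-17/25, -52/5)
  seg 3: left by d5 = -12/5 → (43/25, -52/5)
  seg 4: down by d1 = 10 → (43/25, -102/5)
  seg 5: left by d8 = 5 → (-82/25, -102/5)
  seg 6: down by d7 = 17/25 → (-82/25, -527/25)
  seg 7: down by d5 = -12/5 → (-82/25, -467/25)
  seg 8: left by d1 = 10 → (-332/25, -467/25)
  seg 9: up by d6 = -6/5 → (-332/25, -497/25)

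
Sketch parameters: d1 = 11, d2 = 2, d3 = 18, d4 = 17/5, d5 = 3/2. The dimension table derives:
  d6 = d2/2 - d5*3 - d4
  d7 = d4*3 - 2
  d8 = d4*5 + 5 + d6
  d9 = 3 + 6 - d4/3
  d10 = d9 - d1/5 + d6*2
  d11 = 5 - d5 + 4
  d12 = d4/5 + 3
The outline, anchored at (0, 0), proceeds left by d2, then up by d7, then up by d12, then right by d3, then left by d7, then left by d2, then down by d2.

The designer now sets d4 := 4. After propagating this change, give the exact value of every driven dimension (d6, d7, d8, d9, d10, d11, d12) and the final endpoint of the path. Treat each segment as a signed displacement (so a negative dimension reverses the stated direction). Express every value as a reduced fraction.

Apply edit: d4 := 4
  d6 = d2/2 - d5*3 - d4 = -15/2
  d7 = d4*3 - 2 = 10
  d8 = d4*5 + 5 + d6 = 35/2
  d9 = 3 + 6 - d4/3 = 23/3
  d10 = d9 - d1/5 + d6*2 = -143/15
  d11 = 5 - d5 + 4 = 15/2
  d12 = d4/5 + 3 = 19/5
Walk from origin (0, 0):
  seg 1: left by d2 = 2 → (-2, 0)
  seg 2: up by d7 = 10 → (-2, 10)
  seg 3: up by d12 = 19/5 → (-2, 69/5)
  seg 4: right by d3 = 18 → (16, 69/5)
  seg 5: left by d7 = 10 → (6, 69/5)
  seg 6: left by d2 = 2 → (4, 69/5)
  seg 7: down by d2 = 2 → (4, 59/5)

d6 = -15/2
d7 = 10
d8 = 35/2
d9 = 23/3
d10 = -143/15
d11 = 15/2
d12 = 19/5
endpoint = (4, 59/5)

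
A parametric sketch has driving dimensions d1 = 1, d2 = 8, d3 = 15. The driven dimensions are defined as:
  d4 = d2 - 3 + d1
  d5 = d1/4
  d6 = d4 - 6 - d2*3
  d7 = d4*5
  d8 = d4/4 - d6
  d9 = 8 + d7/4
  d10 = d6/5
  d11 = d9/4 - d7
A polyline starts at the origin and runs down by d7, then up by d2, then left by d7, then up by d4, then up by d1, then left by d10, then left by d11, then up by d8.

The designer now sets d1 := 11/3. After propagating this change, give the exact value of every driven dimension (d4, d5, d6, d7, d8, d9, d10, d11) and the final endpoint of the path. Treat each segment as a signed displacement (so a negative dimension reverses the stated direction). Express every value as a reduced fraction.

d4 = 26/3
d5 = 11/12
d6 = -64/3
d7 = 130/3
d8 = 47/2
d9 = 113/6
d10 = -64/15
d11 = -309/8
endpoint = (-53/120, 1/2)

Apply edit: d1 := 11/3
  d4 = d2 - 3 + d1 = 26/3
  d5 = d1/4 = 11/12
  d6 = d4 - 6 - d2*3 = -64/3
  d7 = d4*5 = 130/3
  d8 = d4/4 - d6 = 47/2
  d9 = 8 + d7/4 = 113/6
  d10 = d6/5 = -64/15
  d11 = d9/4 - d7 = -309/8
Walk from origin (0, 0):
  seg 1: down by d7 = 130/3 → (0, -130/3)
  seg 2: up by d2 = 8 → (0, -106/3)
  seg 3: left by d7 = 130/3 → (-130/3, -106/3)
  seg 4: up by d4 = 26/3 → (-130/3, -80/3)
  seg 5: up by d1 = 11/3 → (-130/3, -23)
  seg 6: left by d10 = -64/15 → (-586/15, -23)
  seg 7: left by d11 = -309/8 → (-53/120, -23)
  seg 8: up by d8 = 47/2 → (-53/120, 1/2)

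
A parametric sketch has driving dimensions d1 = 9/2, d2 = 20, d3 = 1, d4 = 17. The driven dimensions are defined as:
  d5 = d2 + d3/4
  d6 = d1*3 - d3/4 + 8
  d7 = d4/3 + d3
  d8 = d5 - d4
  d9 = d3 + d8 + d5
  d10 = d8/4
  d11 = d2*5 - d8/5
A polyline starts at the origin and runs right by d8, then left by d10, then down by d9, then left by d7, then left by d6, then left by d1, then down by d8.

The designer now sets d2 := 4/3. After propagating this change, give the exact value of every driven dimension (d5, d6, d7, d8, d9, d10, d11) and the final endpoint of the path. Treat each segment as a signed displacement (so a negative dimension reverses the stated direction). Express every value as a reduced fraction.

d5 = 19/12
d6 = 85/4
d7 = 20/3
d8 = -185/12
d9 = -77/6
d10 = -185/48
d11 = 39/4
endpoint = (-2111/48, 113/4)

Apply edit: d2 := 4/3
  d5 = d2 + d3/4 = 19/12
  d6 = d1*3 - d3/4 + 8 = 85/4
  d7 = d4/3 + d3 = 20/3
  d8 = d5 - d4 = -185/12
  d9 = d3 + d8 + d5 = -77/6
  d10 = d8/4 = -185/48
  d11 = d2*5 - d8/5 = 39/4
Walk from origin (0, 0):
  seg 1: right by d8 = -185/12 → (-185/12, 0)
  seg 2: left by d10 = -185/48 → (-185/16, 0)
  seg 3: down by d9 = -77/6 → (-185/16, 77/6)
  seg 4: left by d7 = 20/3 → (-875/48, 77/6)
  seg 5: left by d6 = 85/4 → (-1895/48, 77/6)
  seg 6: left by d1 = 9/2 → (-2111/48, 77/6)
  seg 7: down by d8 = -185/12 → (-2111/48, 113/4)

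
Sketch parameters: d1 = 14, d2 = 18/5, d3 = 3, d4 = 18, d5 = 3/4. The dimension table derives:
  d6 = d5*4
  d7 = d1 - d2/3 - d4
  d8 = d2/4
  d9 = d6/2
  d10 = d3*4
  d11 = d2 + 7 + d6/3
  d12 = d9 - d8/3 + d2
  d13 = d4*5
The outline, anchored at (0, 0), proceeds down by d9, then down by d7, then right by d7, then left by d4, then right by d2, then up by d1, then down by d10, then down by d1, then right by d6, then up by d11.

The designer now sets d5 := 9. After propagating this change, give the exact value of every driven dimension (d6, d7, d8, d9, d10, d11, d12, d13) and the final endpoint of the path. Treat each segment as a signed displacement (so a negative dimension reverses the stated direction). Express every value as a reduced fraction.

d6 = 36
d7 = -26/5
d8 = 9/10
d9 = 18
d10 = 12
d11 = 113/5
d12 = 213/10
d13 = 90
endpoint = (82/5, -11/5)

Apply edit: d5 := 9
  d6 = d5*4 = 36
  d7 = d1 - d2/3 - d4 = -26/5
  d8 = d2/4 = 9/10
  d9 = d6/2 = 18
  d10 = d3*4 = 12
  d11 = d2 + 7 + d6/3 = 113/5
  d12 = d9 - d8/3 + d2 = 213/10
  d13 = d4*5 = 90
Walk from origin (0, 0):
  seg 1: down by d9 = 18 → (0, -18)
  seg 2: down by d7 = -26/5 → (0, -64/5)
  seg 3: right by d7 = -26/5 → (-26/5, -64/5)
  seg 4: left by d4 = 18 → (-116/5, -64/5)
  seg 5: right by d2 = 18/5 → (-98/5, -64/5)
  seg 6: up by d1 = 14 → (-98/5, 6/5)
  seg 7: down by d10 = 12 → (-98/5, -54/5)
  seg 8: down by d1 = 14 → (-98/5, -124/5)
  seg 9: right by d6 = 36 → (82/5, -124/5)
  seg 10: up by d11 = 113/5 → (82/5, -11/5)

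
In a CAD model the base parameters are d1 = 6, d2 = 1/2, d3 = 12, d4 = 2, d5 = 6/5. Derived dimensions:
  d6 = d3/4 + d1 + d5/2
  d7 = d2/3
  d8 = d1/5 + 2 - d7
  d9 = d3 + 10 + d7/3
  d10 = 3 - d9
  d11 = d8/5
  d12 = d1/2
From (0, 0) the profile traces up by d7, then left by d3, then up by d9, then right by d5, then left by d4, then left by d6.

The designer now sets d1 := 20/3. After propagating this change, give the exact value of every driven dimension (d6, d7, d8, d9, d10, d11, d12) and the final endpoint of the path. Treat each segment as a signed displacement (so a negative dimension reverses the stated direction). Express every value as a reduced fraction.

d6 = 154/15
d7 = 1/6
d8 = 19/6
d9 = 397/18
d10 = -343/18
d11 = 19/30
d12 = 10/3
endpoint = (-346/15, 200/9)

Apply edit: d1 := 20/3
  d6 = d3/4 + d1 + d5/2 = 154/15
  d7 = d2/3 = 1/6
  d8 = d1/5 + 2 - d7 = 19/6
  d9 = d3 + 10 + d7/3 = 397/18
  d10 = 3 - d9 = -343/18
  d11 = d8/5 = 19/30
  d12 = d1/2 = 10/3
Walk from origin (0, 0):
  seg 1: up by d7 = 1/6 → (0, 1/6)
  seg 2: left by d3 = 12 → (-12, 1/6)
  seg 3: up by d9 = 397/18 → (-12, 200/9)
  seg 4: right by d5 = 6/5 → (-54/5, 200/9)
  seg 5: left by d4 = 2 → (-64/5, 200/9)
  seg 6: left by d6 = 154/15 → (-346/15, 200/9)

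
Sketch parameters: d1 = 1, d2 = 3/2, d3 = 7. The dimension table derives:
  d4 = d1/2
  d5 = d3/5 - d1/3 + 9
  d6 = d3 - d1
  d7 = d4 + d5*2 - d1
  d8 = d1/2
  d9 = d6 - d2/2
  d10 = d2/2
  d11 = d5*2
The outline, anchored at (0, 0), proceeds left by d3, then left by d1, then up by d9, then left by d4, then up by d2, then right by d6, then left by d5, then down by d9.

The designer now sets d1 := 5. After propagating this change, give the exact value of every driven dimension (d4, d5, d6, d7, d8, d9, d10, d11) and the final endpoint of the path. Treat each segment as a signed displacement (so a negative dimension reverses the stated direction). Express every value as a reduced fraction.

Apply edit: d1 := 5
  d4 = d1/2 = 5/2
  d5 = d3/5 - d1/3 + 9 = 131/15
  d6 = d3 - d1 = 2
  d7 = d4 + d5*2 - d1 = 449/30
  d8 = d1/2 = 5/2
  d9 = d6 - d2/2 = 5/4
  d10 = d2/2 = 3/4
  d11 = d5*2 = 262/15
Walk from origin (0, 0):
  seg 1: left by d3 = 7 → (-7, 0)
  seg 2: left by d1 = 5 → (-12, 0)
  seg 3: up by d9 = 5/4 → (-12, 5/4)
  seg 4: left by d4 = 5/2 → (-29/2, 5/4)
  seg 5: up by d2 = 3/2 → (-29/2, 11/4)
  seg 6: right by d6 = 2 → (-25/2, 11/4)
  seg 7: left by d5 = 131/15 → (-637/30, 11/4)
  seg 8: down by d9 = 5/4 → (-637/30, 3/2)

d4 = 5/2
d5 = 131/15
d6 = 2
d7 = 449/30
d8 = 5/2
d9 = 5/4
d10 = 3/4
d11 = 262/15
endpoint = (-637/30, 3/2)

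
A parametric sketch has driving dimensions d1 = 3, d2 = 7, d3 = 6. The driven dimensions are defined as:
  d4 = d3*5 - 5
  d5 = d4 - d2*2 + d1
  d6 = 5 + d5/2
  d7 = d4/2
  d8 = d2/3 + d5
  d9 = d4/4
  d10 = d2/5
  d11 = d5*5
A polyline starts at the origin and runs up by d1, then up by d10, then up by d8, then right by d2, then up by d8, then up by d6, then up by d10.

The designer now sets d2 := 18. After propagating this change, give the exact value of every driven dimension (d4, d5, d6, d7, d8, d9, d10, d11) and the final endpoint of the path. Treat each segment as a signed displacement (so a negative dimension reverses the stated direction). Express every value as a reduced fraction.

d4 = 25
d5 = -8
d6 = 1
d7 = 25/2
d8 = -2
d9 = 25/4
d10 = 18/5
d11 = -40
endpoint = (18, 36/5)

Apply edit: d2 := 18
  d4 = d3*5 - 5 = 25
  d5 = d4 - d2*2 + d1 = -8
  d6 = 5 + d5/2 = 1
  d7 = d4/2 = 25/2
  d8 = d2/3 + d5 = -2
  d9 = d4/4 = 25/4
  d10 = d2/5 = 18/5
  d11 = d5*5 = -40
Walk from origin (0, 0):
  seg 1: up by d1 = 3 → (0, 3)
  seg 2: up by d10 = 18/5 → (0, 33/5)
  seg 3: up by d8 = -2 → (0, 23/5)
  seg 4: right by d2 = 18 → (18, 23/5)
  seg 5: up by d8 = -2 → (18, 13/5)
  seg 6: up by d6 = 1 → (18, 18/5)
  seg 7: up by d10 = 18/5 → (18, 36/5)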